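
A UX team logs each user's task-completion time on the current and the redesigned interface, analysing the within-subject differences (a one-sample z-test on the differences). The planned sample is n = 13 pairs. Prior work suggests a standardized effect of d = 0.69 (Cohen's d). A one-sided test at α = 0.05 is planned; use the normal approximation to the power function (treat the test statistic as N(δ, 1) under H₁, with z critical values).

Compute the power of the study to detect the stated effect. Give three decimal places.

Power ≈ 0.800

Noncentrality parameter: λ = d·√n = 0.69 × √13 = 2.4878
Critical value for a one-sided test at α = 0.05: z_α = 1.645.
Power = Φ(λ − 1.645) = Φ(0.843) = 0.8004.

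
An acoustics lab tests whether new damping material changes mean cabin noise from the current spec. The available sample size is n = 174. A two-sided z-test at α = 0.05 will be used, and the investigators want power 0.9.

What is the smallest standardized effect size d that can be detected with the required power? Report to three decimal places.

d ≈ 0.246

Required noncentrality: δ = z_{0.025} + z_{0.10} = 1.960 + 1.282 = 3.242.
(Lower-tail contribution to power is negligible for δ > 0.)
δ = d·√n ⇒ d = δ/√n = 3.242/√174 = 0.2457.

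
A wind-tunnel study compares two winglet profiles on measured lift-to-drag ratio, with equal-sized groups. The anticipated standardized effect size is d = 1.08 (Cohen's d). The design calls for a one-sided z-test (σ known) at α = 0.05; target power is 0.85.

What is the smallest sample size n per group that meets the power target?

n = 13 per group

For power 0.85 need Φ(δ − z_{0.05}) = 0.85, so δ = z_{0.05} + z_{0.15} = 1.645 + 1.036 = 2.681.
δ = d·√(n/2) ⇒ n = 2(δ/d)² = 2 × (2.681 / 1.08)² = 12.33.
Round up to the next whole unit.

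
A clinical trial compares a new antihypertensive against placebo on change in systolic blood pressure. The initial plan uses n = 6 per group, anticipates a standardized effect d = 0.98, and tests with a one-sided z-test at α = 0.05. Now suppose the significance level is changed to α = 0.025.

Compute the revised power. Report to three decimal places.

Power ≈ 0.396

δ = d·√(n/2) = 0.98 × √(6/2) = 1.6974 (unchanged). New critical value: z_{0.025} = 1.960.
Revised power = P(Z > 1.960 − δ) = Φ(-0.263) = 0.3964.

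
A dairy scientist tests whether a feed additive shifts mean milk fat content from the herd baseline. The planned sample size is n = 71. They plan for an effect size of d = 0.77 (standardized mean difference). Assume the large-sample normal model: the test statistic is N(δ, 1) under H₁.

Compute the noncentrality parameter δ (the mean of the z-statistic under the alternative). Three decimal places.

δ ≈ 6.488

The noncentrality parameter scales effect size by the design's sample-size factor: δ = d·√n = 0.77 × √71 = 6.4881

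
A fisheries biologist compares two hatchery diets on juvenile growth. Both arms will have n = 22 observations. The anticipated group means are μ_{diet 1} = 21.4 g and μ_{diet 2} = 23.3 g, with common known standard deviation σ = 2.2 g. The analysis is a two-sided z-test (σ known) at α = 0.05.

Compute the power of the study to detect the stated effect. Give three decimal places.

Standardized effect: d = |μ_{diet 1} − μ_{diet 2}| / σ = |21.4 − 23.3| / 2.2 = 0.8636
Noncentrality parameter: δ = d·√(n/2) = 0.8636 × √(22/2) = 2.8644
Critical value for a two-sided test at α = 0.05: z_{α/2} = 1.960.
Power = Φ(δ − 1.960) + Φ(−δ − 1.960) = Φ(0.904) + Φ(-4.824) = 0.8171 + 0.0000 = 0.8171.

Power ≈ 0.817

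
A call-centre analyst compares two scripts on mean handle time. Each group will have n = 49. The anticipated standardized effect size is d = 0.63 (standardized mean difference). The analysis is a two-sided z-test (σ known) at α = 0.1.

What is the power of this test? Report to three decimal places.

Noncentrality parameter: δ = d·√(n/2) = 0.63 × √(49/2) = 3.1183
Critical value for a two-sided test at α = 0.1: z_{α/2} = 1.645.
Power = Φ(δ − 1.645) + Φ(−δ − 1.645) = Φ(1.473) + Φ(-4.763) = 0.9297 + 0.0000 = 0.9297.

Power ≈ 0.930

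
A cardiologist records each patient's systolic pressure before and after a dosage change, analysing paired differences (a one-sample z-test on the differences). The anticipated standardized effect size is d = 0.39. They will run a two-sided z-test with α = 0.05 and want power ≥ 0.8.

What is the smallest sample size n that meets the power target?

Set Φ(δ − 1.960) = 0.8; then δ − 1.960 = Φ⁻¹(0.8) = 0.842, giving δ = 2.802.
(For δ > 0 the lower-tail rejection region contributes negligibly to power, so the one-term inversion is standard.)
δ = d·√n ⇒ n = (δ/d)² = (2.802 / 0.39)² = 51.60.
Round up to the next whole unit.

n = 52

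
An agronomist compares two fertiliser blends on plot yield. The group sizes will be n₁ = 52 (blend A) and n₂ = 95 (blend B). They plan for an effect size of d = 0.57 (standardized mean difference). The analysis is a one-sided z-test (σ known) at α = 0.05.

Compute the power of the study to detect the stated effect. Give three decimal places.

Power ≈ 0.951

Noncentrality parameter: δ = d / √(1/n₁ + 1/n₂) = 0.57 / √(1/52 + 1/95) = 3.3043
Critical value for a one-sided test at α = 0.05: z_α = 1.645.
Power = Φ(δ − 1.645) = Φ(1.659) = 0.9515.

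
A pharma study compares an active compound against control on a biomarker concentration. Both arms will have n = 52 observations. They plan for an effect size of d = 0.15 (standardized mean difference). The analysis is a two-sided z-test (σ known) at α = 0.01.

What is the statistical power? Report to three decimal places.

Power ≈ 0.035

Noncentrality parameter: λ = d·√(n/2) = 0.15 × √(52/2) = 0.7649
Critical value for a two-sided test at α = 0.01: z_{α/2} = 2.576.
Power = Φ(λ − 2.576) + Φ(−λ − 2.576) = Φ(-1.811) + Φ(-3.341) = 0.0351 + 0.0004 = 0.0355.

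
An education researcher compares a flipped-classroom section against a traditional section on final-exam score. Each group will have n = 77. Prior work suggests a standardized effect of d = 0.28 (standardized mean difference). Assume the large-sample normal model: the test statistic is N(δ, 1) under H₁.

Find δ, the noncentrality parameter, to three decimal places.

δ ≈ 1.737

The noncentrality parameter scales effect size by the design's sample-size factor: δ = d·√(n/2) = 0.28 × √(77/2) = 1.7374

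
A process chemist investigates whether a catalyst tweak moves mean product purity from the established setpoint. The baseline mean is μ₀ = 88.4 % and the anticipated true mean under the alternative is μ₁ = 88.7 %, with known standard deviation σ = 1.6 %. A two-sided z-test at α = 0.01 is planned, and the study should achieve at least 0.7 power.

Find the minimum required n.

Standardized effect: d = |μ₁ − μ₀| / σ = |88.7 − 88.4| / 1.6 = 0.1875
For power 0.7 need Φ(δ − z_{0.005}) = 0.7, so δ = z_{0.005} + z_{0.30} = 2.576 + 0.524 = 3.100.
(Ignoring the negligible lower-tail rejection probability gives the usual closed-form inversion.)
δ = d·√n ⇒ n = (δ/d)² = (3.100 / 0.1875)² = 273.39.
Rounding up, n = 274.

n = 274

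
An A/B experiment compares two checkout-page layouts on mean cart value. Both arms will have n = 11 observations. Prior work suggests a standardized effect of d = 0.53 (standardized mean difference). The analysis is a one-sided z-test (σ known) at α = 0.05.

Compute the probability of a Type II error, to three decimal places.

Noncentrality parameter: δ = d·√(n/2) = 0.53 × √(11/2) = 1.2430
One-sided α = 0.05 → critical value z_{0.05} = 1.645.
Power = P(Z > 1.645 − δ) = Φ(-0.402) = 0.3439.
Type II error: β = 1 − power = 1 − 0.3439 = 0.6561.

β ≈ 0.656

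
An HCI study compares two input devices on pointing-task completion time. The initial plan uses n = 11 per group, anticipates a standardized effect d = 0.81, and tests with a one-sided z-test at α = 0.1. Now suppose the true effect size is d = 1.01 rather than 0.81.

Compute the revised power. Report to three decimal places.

With d = 1.01: δ = d·√(n/2) = 1.01 × √(11/2) = 2.3687. Critical value z_{0.1} = 1.282.
Revised power = P(Z > 1.282 − δ) = Φ(1.087) = 0.8615.

Power ≈ 0.862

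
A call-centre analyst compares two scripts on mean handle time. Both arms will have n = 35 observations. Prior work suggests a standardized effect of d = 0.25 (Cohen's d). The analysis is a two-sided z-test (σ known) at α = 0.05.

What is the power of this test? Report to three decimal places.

Power ≈ 0.182

Noncentrality parameter: δ = d·√(n/2) = 0.25 × √(35/2) = 1.0458
Two-sided α = 0.05 → critical value z_{0.025} = 1.960.
Power = Φ(δ − 1.960) + Φ(−δ − 1.960) = Φ(-0.914) + Φ(-3.006) = 0.1803 + 0.0013 = 0.1816.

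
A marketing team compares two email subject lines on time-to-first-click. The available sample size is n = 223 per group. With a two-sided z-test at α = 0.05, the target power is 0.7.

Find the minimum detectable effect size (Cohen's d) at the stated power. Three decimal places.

Need Φ(δ − 1.960) = 0.7, so δ = 1.960 + 0.524 = 2.484.
(The second rejection-region term Φ(−δ − z_{α/2}) is negligible and dropped.)
δ = d·√(n/2) ⇒ d = δ/√(n/2) = 2.484/√(223/2) = 0.2353.

d ≈ 0.235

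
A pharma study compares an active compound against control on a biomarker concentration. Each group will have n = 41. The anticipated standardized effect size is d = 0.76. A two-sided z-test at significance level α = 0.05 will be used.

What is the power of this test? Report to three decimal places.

Power ≈ 0.931

Noncentrality parameter: δ = d·√(n/2) = 0.76 × √(41/2) = 3.4410
Two-sided α = 0.05 → critical value z_{0.025} = 1.960.
Power = Φ(δ − 1.960) + Φ(−δ − 1.960) = Φ(1.481) + Φ(-5.401) = 0.9307 + 0.0000 = 0.9307.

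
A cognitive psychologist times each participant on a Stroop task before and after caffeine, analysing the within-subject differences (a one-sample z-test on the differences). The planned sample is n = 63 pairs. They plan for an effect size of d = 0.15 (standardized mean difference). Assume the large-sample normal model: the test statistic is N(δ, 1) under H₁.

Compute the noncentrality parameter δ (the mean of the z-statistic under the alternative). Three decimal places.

δ ≈ 1.191

δ = d·√n = 0.15 × √63 = 1.1906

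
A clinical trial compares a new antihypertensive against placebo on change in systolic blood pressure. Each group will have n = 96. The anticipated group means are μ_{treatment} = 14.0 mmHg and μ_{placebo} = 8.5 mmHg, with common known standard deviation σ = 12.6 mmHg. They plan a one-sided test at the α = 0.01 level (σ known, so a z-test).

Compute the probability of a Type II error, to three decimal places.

β ≈ 0.243

Standardized effect: d = |μ_{treatment} − μ_{placebo}| / σ = |14.0 − 8.5| / 12.6 = 0.4365
Noncentrality parameter: δ = d·√(n/2) = 0.4365 × √(96/2) = 3.0242
One-sided α = 0.01 → critical value z_{0.01} = 2.326.
Power = Φ(δ − 2.326) = Φ(0.698) = 0.7574.
Type II error: β = 1 − power = 1 − 0.7574 = 0.2426.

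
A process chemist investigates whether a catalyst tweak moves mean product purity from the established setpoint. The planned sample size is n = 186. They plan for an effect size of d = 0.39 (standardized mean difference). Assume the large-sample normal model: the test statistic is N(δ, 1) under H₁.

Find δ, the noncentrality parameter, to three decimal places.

δ ≈ 5.319

δ = d·√n = 0.39 × √186 = 5.3189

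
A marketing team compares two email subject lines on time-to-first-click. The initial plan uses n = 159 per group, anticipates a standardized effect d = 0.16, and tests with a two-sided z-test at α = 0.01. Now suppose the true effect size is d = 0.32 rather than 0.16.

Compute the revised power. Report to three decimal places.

With d = 0.32: δ = d·√(n/2) = 0.32 × √(159/2) = 2.8532. Critical value z_{0.005} = 2.576.
Revised power = Φ(δ − 2.576) + Φ(−δ − 2.576) = Φ(0.277) + Φ(-5.429) = 0.6093 + 0.0000 = 0.6093.

Power ≈ 0.609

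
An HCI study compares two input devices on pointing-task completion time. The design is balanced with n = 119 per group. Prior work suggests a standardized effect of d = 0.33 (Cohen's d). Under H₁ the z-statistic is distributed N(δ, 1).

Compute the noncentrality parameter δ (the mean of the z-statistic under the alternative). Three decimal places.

δ = d·√(n/2) = 0.33 × √(119/2) = 2.5455

δ ≈ 2.545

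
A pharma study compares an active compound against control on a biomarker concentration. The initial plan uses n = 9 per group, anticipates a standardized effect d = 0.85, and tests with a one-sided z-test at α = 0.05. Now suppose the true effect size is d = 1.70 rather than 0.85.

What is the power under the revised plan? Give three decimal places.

Power ≈ 0.975

With d = 1.70: δ = d·√(n/2) = 1.70 × √(9/2) = 3.6062. Critical value z_{0.05} = 1.645.
Revised power = P(Z > 1.645 − δ) = Φ(1.961) = 0.9751.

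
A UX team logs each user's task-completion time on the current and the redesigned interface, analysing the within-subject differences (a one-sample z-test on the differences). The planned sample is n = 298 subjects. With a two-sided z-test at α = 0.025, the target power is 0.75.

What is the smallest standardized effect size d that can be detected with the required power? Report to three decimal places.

d ≈ 0.169

Need Φ(δ − 2.241) = 0.75, so δ = 2.241 + 0.674 = 2.916.
(Lower-tail contribution to power is negligible for δ > 0.)
δ = d·√n ⇒ d = δ/√n = 2.916/√298 = 0.1689.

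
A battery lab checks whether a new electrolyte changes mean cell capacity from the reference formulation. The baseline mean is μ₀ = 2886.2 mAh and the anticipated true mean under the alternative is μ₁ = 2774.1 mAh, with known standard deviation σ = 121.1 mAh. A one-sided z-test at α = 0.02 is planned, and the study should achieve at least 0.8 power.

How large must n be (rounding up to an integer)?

Standardized effect: d = |μ₁ − μ₀| / σ = |2774.1 − 2886.2| / 121.1 = 0.9257
For power 0.8 need Φ(δ − z_{0.02}) = 0.8, so δ = z_{0.02} + z_{0.20} = 2.054 + 0.842 = 2.895.
δ = d·√n ⇒ n = (δ/d)² = (2.895 / 0.9257)² = 9.78.
Rounding up, n = 10.

n = 10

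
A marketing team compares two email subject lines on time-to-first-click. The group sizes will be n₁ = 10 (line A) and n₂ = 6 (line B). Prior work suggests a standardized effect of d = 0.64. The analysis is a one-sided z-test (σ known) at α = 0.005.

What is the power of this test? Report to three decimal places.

Noncentrality parameter: δ = d / √(1/n₁ + 1/n₂) = 0.64 / √(1/10 + 1/6) = 1.2394
One-sided α = 0.005 → critical value z_{0.005} = 2.576.
Power = Φ(δ − 2.576) = Φ(-1.336) = 0.0907.

Power ≈ 0.091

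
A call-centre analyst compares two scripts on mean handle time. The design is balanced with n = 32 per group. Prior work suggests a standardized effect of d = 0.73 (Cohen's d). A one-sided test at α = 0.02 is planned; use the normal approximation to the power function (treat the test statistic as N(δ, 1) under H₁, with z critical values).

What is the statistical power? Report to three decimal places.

Power ≈ 0.807

Noncentrality parameter: δ = d·√(n/2) = 0.73 × √(32/2) = 2.9200
One-sided α = 0.02 → critical value z_{0.02} = 2.054.
Power = Φ(δ − 2.054) = Φ(0.866) = 0.8068.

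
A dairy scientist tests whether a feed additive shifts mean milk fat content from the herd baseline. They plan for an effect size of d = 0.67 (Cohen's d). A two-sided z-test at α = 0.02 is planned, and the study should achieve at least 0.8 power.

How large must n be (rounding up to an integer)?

For power 0.8 need Φ(δ − z_{0.01}) = 0.8, so δ = z_{0.01} + z_{0.20} = 2.326 + 0.842 = 3.168.
(Ignoring the negligible lower-tail rejection probability gives the usual closed-form inversion.)
δ = d·√n ⇒ n = (δ/d)² = (3.168 / 0.67)² = 22.36.
Rounding up, n = 23.

n = 23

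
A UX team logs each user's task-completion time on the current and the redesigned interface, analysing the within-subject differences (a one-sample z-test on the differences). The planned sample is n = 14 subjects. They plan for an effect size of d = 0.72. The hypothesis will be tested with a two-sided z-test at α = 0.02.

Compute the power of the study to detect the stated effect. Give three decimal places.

Noncentrality parameter: δ = d·√n = 0.72 × √14 = 2.6940
Two-sided α = 0.02 → critical value z_{0.01} = 2.326.
Power = Φ(δ − 2.326) + Φ(−δ − 2.326) = Φ(0.368) + Φ(-5.020) = 0.6434 + 0.0000 = 0.6434.

Power ≈ 0.643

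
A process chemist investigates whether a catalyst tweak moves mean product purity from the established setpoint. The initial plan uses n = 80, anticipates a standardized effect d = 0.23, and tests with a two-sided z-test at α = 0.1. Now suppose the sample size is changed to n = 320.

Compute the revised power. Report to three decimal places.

Power ≈ 0.993

With n = 320: δ = d·√n = 0.23 × √320 = 4.1144. Critical value z_{0.05} = 1.645.
Revised power = Φ(δ − 1.645) + Φ(−δ − 1.645) = Φ(2.470) + Φ(-5.759) = 0.9932 + 0.0000 = 0.9932.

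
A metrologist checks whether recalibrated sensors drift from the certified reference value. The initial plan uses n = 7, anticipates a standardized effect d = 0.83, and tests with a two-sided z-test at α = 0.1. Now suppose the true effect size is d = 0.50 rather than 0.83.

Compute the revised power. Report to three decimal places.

Power ≈ 0.375

With d = 0.50: δ = d·√n = 0.50 × √7 = 1.3229. Critical value z_{0.05} = 1.645.
Revised power = Φ(δ − 1.645) + Φ(−δ − 1.645) = Φ(-0.322) + Φ(-2.968) = 0.3737 + 0.0015 = 0.3752.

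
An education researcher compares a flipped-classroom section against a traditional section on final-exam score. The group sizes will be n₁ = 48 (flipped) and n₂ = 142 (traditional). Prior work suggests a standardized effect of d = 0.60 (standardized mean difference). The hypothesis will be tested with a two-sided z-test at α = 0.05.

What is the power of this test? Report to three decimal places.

Power ≈ 0.949

Noncentrality parameter: δ = d / √(1/n₁ + 1/n₂) = 0.60 / √(1/48 + 1/142) = 3.5937
Critical value for a two-sided test at α = 0.05: z_{α/2} = 1.960.
Power = Φ(δ − 1.960) + Φ(−δ − 1.960) = Φ(1.634) + Φ(-5.554) = 0.9488 + 0.0000 = 0.9488.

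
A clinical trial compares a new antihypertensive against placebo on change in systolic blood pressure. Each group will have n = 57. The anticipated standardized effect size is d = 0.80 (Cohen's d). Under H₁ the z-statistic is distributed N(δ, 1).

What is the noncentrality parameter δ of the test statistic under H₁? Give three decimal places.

δ = d·√(n/2) = 0.80 × √(57/2) = 4.2708

δ ≈ 4.271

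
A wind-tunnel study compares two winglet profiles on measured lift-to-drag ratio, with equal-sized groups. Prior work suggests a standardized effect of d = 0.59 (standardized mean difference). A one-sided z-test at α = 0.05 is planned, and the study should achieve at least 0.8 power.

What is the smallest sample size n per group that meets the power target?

n = 36 per group

For power 0.8 need Φ(δ − z_{0.05}) = 0.8, so δ = z_{0.05} + z_{0.20} = 1.645 + 0.842 = 2.486.
δ = d·√(n/2) ⇒ n = 2(δ/d)² = 2 × (2.486 / 0.59)² = 35.52.
Rounding up, n = 36 per group.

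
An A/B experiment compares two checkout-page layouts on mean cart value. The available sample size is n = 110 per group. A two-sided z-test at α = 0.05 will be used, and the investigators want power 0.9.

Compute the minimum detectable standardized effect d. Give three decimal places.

Required noncentrality: δ = z_{0.025} + z_{0.10} = 1.960 + 1.282 = 3.242.
(The second rejection-region term Φ(−δ − z_{α/2}) is negligible and dropped.)
δ = d·√(n/2) ⇒ d = δ/√(n/2) = 3.242/√(110/2) = 0.4371.

d ≈ 0.437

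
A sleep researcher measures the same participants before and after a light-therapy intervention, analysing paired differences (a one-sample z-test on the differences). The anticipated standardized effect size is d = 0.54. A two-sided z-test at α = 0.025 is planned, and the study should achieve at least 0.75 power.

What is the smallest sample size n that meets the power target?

Set Φ(δ − 2.241) = 0.75; then δ − 2.241 = Φ⁻¹(0.75) = 0.674, giving δ = 2.916.
(Ignoring the negligible lower-tail rejection probability gives the usual closed-form inversion.)
δ = d·√n ⇒ n = (δ/d)² = (2.916 / 0.54)² = 29.16.
Rounding up, n = 30.

n = 30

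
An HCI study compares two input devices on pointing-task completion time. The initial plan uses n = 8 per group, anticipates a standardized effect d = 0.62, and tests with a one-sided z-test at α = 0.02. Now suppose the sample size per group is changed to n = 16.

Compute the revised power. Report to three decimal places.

With n = 16 per group: δ = d·√(n/2) = 0.62 × √(16/2) = 1.7536. Critical value z_{0.02} = 2.054.
Revised power = P(Z > 2.054 − δ) = Φ(-0.300) = 0.3820.

Power ≈ 0.382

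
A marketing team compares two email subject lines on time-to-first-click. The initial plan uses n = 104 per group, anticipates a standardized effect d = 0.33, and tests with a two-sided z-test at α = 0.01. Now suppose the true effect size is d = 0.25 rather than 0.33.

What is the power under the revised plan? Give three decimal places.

With d = 0.25: δ = d·√(n/2) = 0.25 × √(104/2) = 1.8028. Critical value z_{0.005} = 2.576.
Revised power = Φ(δ − 2.576) + Φ(−δ − 2.576) = Φ(-0.773) + Φ(-4.379) = 0.2197 + 0.0000 = 0.2198.

Power ≈ 0.220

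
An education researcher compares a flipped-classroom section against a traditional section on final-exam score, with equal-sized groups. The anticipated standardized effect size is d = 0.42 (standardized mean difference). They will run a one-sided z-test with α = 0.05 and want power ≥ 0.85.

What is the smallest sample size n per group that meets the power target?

Set Φ(δ − 1.645) = 0.85; then δ − 1.645 = Φ⁻¹(0.85) = 1.036, giving δ = 2.681.
δ = d·√(n/2) ⇒ n = 2(δ/d)² = 2 × (2.681 / 0.42)² = 81.51.
Round up to the next whole unit.

n = 82 per group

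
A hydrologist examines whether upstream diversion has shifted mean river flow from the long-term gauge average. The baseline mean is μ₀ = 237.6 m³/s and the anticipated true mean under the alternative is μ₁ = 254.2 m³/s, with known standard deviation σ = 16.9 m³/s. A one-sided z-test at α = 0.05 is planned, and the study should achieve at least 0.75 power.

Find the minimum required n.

Standardized effect: d = |μ₁ − μ₀| / σ = |254.2 − 237.6| / 16.9 = 0.9822
Set Φ(δ − 1.645) = 0.75; then δ − 1.645 = Φ⁻¹(0.75) = 0.674, giving δ = 2.319.
δ = d·√n ⇒ n = (δ/d)² = (2.319 / 0.9822)² = 5.58.
Round up to the next whole unit.

n = 6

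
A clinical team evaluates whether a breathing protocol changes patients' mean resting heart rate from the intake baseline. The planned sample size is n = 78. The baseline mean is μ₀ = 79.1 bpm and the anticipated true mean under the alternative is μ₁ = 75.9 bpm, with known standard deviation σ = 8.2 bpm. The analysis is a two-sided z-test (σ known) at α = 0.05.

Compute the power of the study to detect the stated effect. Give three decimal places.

Power ≈ 0.931

Standardized effect: d = |μ₁ − μ₀| / σ = |75.9 − 79.1| / 8.2 = 0.3902
Noncentrality parameter: λ = d·√n = 0.3902 × √78 = 3.4465
Two-sided α = 0.05 → critical value z_{0.025} = 1.960.
Power = Φ(λ − 1.960) + Φ(−λ − 1.960) = Φ(1.487) + Φ(-5.407) = 0.9314 + 0.0000 = 0.9314.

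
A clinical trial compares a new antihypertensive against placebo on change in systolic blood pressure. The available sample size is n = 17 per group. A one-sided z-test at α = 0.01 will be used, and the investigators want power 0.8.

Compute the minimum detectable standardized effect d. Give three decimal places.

d ≈ 1.087

Need Φ(δ − 2.326) = 0.8, so δ = 2.326 + 0.842 = 3.168.
δ = d·√(n/2) ⇒ d = δ/√(n/2) = 3.168/√(17/2) = 1.0866.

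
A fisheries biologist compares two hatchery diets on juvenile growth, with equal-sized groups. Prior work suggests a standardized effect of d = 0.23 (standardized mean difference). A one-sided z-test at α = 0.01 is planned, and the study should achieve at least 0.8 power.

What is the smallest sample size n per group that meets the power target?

For power 0.8 need Φ(δ − z_{0.01}) = 0.8, so δ = z_{0.01} + z_{0.20} = 2.326 + 0.842 = 3.168.
δ = d·√(n/2) ⇒ n = 2(δ/d)² = 2 × (3.168 / 0.23)² = 379.43.
Rounding up, n = 380 per group.

n = 380 per group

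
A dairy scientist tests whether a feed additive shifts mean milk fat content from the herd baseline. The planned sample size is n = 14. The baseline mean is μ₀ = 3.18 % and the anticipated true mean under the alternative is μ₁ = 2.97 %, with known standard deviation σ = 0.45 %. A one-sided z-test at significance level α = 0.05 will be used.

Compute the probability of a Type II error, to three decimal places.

Standardized effect: d = |μ₁ − μ₀| / σ = |2.97 − 3.18| / 0.45 = 0.4667
Noncentrality parameter: δ = d·√n = 0.4667 × √14 = 1.7461
Critical value for a one-sided test at α = 0.05: z_α = 1.645.
Power = P(Z > 1.645 − δ) = Φ(0.101) = 0.5403.
Type II error: β = 1 − power = 1 − 0.5403 = 0.4597.

β ≈ 0.460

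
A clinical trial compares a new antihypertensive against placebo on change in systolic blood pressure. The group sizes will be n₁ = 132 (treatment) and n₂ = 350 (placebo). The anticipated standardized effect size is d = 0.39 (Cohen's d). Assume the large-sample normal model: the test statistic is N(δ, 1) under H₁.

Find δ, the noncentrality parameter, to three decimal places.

δ ≈ 3.818

δ = d / √(1/n₁ + 1/n₂) = 0.39 / √(1/132 + 1/350) = 3.8182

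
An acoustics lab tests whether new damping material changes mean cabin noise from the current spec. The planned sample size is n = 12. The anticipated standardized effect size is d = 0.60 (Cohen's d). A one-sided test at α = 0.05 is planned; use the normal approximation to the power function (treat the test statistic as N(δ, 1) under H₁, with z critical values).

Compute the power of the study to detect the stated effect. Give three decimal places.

Power ≈ 0.668

Noncentrality parameter: δ = d·√n = 0.60 × √12 = 2.0785
Critical value for a one-sided test at α = 0.05: z_α = 1.645.
Power = P(Z > 1.645 − δ) = Φ(0.434) = 0.6677.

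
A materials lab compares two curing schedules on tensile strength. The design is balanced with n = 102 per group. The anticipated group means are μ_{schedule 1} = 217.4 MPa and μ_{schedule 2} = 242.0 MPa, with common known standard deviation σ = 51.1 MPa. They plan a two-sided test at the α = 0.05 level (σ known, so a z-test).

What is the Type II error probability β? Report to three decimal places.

β ≈ 0.070

Standardized effect: d = |μ_{schedule 1} − μ_{schedule 2}| / σ = |217.4 − 242.0| / 51.1 = 0.4814
Noncentrality parameter: δ = d·√(n/2) = 0.4814 × √(102/2) = 3.4379
Two-sided α = 0.05 → critical value z_{0.025} = 1.960.
Power = Φ(δ − 1.960) + Φ(−δ − 1.960) = Φ(1.478) + Φ(-5.398) = 0.9303 + 0.0000 = 0.9303.
Type II error: β = 1 − power = 1 − 0.9303 = 0.0697.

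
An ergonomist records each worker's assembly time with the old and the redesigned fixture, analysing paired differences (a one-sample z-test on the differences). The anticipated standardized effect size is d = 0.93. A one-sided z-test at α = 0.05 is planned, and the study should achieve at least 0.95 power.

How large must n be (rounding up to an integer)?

For power 0.95 need Φ(δ − z_{0.05}) = 0.95, so δ = z_{0.05} + z_{0.05} = 1.645 + 1.645 = 3.290.
δ = d·√n ⇒ n = (δ/d)² = (3.290 / 0.93)² = 12.51.
Rounding up, n = 13.

n = 13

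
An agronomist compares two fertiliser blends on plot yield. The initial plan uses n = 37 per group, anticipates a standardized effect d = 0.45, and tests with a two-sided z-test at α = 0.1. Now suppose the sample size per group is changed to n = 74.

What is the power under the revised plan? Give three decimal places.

Power ≈ 0.863

With n = 74 per group: δ = d·√(n/2) = 0.45 × √(74/2) = 2.7372. Critical value z_{0.05} = 1.645.
Revised power = Φ(δ − 1.645) + Φ(−δ − 1.645) = Φ(1.092) + Φ(-4.382) = 0.8627 + 0.0000 = 0.8627.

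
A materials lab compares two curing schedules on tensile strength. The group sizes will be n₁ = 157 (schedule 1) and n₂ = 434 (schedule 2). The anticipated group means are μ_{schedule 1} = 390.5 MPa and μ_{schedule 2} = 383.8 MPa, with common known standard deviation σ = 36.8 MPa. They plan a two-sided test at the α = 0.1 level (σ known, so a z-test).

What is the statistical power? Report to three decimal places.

Power ≈ 0.622

Standardized effect: d = |μ_{schedule 1} − μ_{schedule 2}| / σ = |390.5 − 383.8| / 36.8 = 0.1821
Noncentrality parameter: δ = d / √(1/n₁ + 1/n₂) = 0.1821 / √(1/157 + 1/434) = 1.9549
Two-sided α = 0.1 → critical value z_{0.05} = 1.645.
Power = Φ(δ − 1.645) + Φ(−δ − 1.645) = Φ(0.310) + Φ(-3.600) = 0.6217 + 0.0002 = 0.6219.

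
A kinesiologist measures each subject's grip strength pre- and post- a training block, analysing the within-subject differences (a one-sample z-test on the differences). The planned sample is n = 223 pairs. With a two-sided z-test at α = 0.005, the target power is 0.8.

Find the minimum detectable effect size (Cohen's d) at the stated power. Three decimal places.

d ≈ 0.244

Need Φ(δ − 2.807) = 0.8, so δ = 2.807 + 0.842 = 3.649.
(Lower-tail contribution to power is negligible for δ > 0.)
δ = d·√n ⇒ d = δ/√n = 3.649/√223 = 0.2443.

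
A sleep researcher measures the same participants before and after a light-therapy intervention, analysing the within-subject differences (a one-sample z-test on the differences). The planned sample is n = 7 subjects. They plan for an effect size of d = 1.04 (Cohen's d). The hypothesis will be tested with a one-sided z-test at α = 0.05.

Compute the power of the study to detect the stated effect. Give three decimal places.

Power ≈ 0.866

Noncentrality parameter: δ = d·√n = 1.04 × √7 = 2.7516
One-sided α = 0.05 → critical value z_{0.05} = 1.645.
Power = Φ(δ − 1.645) = Φ(1.107) = 0.8658.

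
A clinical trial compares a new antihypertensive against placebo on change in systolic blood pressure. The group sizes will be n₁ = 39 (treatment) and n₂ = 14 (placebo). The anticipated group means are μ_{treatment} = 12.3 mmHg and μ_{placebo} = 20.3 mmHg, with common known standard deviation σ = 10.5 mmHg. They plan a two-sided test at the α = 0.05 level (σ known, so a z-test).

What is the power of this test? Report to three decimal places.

Power ≈ 0.686

Standardized effect: d = |μ_{treatment} − μ_{placebo}| / σ = |12.3 − 20.3| / 10.5 = 0.7619
Noncentrality parameter: δ = d / √(1/n₁ + 1/n₂) = 0.7619 / √(1/39 + 1/14) = 2.4455
Two-sided α = 0.05 → critical value z_{0.025} = 1.960.
Power = Φ(δ − 1.960) + Φ(−δ − 1.960) = Φ(0.485) + Φ(-4.405) = 0.6863 + 0.0000 = 0.6863.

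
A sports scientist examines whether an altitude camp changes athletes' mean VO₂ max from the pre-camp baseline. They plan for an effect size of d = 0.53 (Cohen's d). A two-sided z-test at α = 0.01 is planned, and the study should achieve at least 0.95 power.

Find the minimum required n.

n = 64

For power 0.95 need Φ(δ − z_{0.005}) = 0.95, so δ = z_{0.005} + z_{0.05} = 2.576 + 1.645 = 4.221.
(Ignoring the negligible lower-tail rejection probability gives the usual closed-form inversion.)
δ = d·√n ⇒ n = (δ/d)² = (4.221 / 0.53)² = 63.42.
Round up to the next whole unit.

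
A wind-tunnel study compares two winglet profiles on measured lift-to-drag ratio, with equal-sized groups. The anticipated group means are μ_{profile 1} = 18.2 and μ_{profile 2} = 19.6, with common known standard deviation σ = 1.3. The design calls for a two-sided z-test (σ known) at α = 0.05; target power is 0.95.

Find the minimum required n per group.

Standardized effect: d = |μ_{profile 1} − μ_{profile 2}| / σ = |18.2 − 19.6| / 1.3 = 1.0769
Set Φ(δ − 1.960) = 0.95; then δ − 1.960 = Φ⁻¹(0.95) = 1.645, giving δ = 3.605.
(Ignoring the negligible lower-tail rejection probability gives the usual closed-form inversion.)
δ = d·√(n/2) ⇒ n = 2(δ/d)² = 2 × (3.605 / 1.0769)² = 22.41.
Round up to the next whole unit.

n = 23 per group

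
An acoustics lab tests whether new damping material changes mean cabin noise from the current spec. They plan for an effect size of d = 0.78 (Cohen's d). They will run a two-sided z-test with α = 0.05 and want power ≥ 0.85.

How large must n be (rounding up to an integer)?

For power 0.85 need Φ(δ − z_{0.025}) = 0.85, so δ = z_{0.025} + z_{0.15} = 1.960 + 1.036 = 2.996.
(For δ > 0 the lower-tail rejection region contributes negligibly to power, so the one-term inversion is standard.)
δ = d·√n ⇒ n = (δ/d)² = (2.996 / 0.78)² = 14.76.
Round up to the next whole unit.

n = 15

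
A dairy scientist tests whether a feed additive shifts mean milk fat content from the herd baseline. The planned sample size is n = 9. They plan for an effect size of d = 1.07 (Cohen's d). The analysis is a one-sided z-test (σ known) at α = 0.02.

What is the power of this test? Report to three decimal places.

Noncentrality parameter: δ = d·√n = 1.07 × √9 = 3.2100
One-sided α = 0.02 → critical value z_{0.02} = 2.054.
Power = Φ(δ − 2.054) = Φ(1.156) = 0.8762.

Power ≈ 0.876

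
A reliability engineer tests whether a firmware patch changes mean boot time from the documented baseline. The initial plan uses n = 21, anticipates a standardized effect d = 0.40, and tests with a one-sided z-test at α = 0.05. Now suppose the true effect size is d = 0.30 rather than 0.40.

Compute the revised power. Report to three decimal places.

With d = 0.30: δ = d·√n = 0.30 × √21 = 1.3748. Critical value z_{0.05} = 1.645.
Revised power = P(Z > 1.645 − δ) = Φ(-0.270) = 0.3935.

Power ≈ 0.394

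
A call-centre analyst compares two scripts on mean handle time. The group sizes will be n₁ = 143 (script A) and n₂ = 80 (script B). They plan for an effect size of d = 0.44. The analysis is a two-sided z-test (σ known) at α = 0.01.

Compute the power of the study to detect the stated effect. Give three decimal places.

Noncentrality parameter: δ = d / √(1/n₁ + 1/n₂) = 0.44 / √(1/143 + 1/80) = 3.1515
Critical value for a two-sided test at α = 0.01: z_{α/2} = 2.576.
Power = Φ(δ − 2.576) + Φ(−δ − 2.576) = Φ(0.576) + Φ(-5.727) = 0.7176 + 0.0000 = 0.7176.

Power ≈ 0.718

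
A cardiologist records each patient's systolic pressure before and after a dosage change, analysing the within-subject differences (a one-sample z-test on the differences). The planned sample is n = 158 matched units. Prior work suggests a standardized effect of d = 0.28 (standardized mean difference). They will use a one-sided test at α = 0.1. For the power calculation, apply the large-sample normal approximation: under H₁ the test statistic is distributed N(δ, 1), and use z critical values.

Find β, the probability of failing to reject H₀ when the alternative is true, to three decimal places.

Noncentrality parameter: δ = d·√n = 0.28 × √158 = 3.5195
Critical value for a one-sided test at α = 0.1: z_α = 1.282.
Power = Φ(δ − 1.282) = Φ(2.238) = 0.9874.
Type II error: β = 1 − power = 1 − 0.9874 = 0.0126.

β ≈ 0.013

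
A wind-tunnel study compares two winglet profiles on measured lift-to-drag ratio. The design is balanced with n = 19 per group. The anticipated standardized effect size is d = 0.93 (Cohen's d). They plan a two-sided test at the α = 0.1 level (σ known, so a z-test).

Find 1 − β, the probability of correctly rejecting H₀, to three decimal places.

Power ≈ 0.889

Noncentrality parameter: δ = d·√(n/2) = 0.93 × √(19/2) = 2.8665
Critical value for a two-sided test at α = 0.1: z_{α/2} = 1.645.
Power = Φ(δ − 1.645) + Φ(−δ − 1.645) = Φ(1.222) + Φ(-4.511) = 0.8891 + 0.0000 = 0.8891.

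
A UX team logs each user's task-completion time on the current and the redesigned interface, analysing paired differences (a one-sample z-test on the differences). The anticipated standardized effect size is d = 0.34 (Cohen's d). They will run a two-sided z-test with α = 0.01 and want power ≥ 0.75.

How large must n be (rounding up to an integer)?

n = 92

For power 0.75 need Φ(δ − z_{0.005}) = 0.75, so δ = z_{0.005} + z_{0.25} = 2.576 + 0.674 = 3.250.
(For δ > 0 the lower-tail rejection region contributes negligibly to power, so the one-term inversion is standard.)
δ = d·√n ⇒ n = (δ/d)² = (3.250 / 0.34)² = 91.39.
Round up to the next whole unit.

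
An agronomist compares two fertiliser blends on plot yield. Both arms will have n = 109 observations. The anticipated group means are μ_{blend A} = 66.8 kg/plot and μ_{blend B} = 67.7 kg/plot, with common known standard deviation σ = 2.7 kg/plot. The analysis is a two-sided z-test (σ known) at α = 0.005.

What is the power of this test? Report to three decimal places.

Power ≈ 0.365

Standardized effect: d = |μ_{blend A} − μ_{blend B}| / σ = |66.8 − 67.7| / 2.7 = 0.3333
Noncentrality parameter: δ = d·√(n/2) = 0.3333 × √(109/2) = 2.4608
Critical value for a two-sided test at α = 0.005: z_{α/2} = 2.807.
Power = Φ(δ − 2.807) + Φ(−δ − 2.807) = Φ(-0.346) + Φ(-5.268) = 0.3646 + 0.0000 = 0.3646.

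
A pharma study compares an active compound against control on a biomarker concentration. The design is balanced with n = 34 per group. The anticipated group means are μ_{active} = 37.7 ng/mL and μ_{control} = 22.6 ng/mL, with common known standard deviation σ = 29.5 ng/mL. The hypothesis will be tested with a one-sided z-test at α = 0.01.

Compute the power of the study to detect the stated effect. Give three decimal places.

Standardized effect: d = |μ_{active} − μ_{control}| / σ = |37.7 − 22.6| / 29.5 = 0.5119
Noncentrality parameter: δ = d·√(n/2) = 0.5119 × √(34/2) = 2.1105
One-sided α = 0.01 → critical value z_{0.01} = 2.326.
Power = Φ(δ − 2.326) = Φ(-0.216) = 0.4145.

Power ≈ 0.415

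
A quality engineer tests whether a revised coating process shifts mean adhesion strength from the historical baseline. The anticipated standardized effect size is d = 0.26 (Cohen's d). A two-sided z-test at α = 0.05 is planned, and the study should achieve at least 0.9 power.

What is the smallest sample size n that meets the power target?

n = 156

Set Φ(δ − 1.960) = 0.9; then δ − 1.960 = Φ⁻¹(0.9) = 1.282, giving δ = 3.242.
(The Φ(−δ − z_{α/2}) term is vanishingly small for δ > 0 and is dropped in the standard sample-size formula.)
δ = d·√n ⇒ n = (δ/d)² = (3.242 / 0.26)² = 155.44.
Rounding up, n = 156.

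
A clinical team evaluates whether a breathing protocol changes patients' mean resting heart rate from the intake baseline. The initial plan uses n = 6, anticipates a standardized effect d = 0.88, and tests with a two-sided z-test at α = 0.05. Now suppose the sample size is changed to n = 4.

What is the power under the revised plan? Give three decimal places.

With n = 4: δ = d·√n = 0.88 × √4 = 1.7600. Critical value z_{0.025} = 1.960.
Revised power = Φ(δ − 1.960) + Φ(−δ − 1.960) = Φ(-0.200) + Φ(-3.720) = 0.4208 + 0.0001 = 0.4209.

Power ≈ 0.421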